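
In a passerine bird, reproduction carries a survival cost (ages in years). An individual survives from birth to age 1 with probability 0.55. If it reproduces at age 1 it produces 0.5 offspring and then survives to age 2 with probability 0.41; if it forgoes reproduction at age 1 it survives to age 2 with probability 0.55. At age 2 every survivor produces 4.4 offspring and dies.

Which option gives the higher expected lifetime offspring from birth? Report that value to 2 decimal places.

breed at age 1: R₀ = 0.55 × (0.5 + 0.41 × 4.4) = 0.55 × 2.3040 = 1.2672
delay to age 2: R₀ = 0.55 × (0.55 × 4.4) = 0.55 × 2.4200 = 1.3310
Higher: delay to age 2 (1.3310).

1.33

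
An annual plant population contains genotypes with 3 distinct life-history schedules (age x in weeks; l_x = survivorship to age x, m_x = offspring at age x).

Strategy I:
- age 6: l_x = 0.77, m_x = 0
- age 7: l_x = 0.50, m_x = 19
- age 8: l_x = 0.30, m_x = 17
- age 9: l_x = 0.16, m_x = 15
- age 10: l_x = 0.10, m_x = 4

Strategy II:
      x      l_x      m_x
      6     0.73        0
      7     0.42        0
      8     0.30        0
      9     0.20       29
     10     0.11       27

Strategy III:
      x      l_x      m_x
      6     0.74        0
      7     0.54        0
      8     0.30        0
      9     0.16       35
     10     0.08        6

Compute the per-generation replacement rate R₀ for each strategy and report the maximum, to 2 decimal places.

17.40

Strategy I: R₀ = 0.77×0 + 0.50×19 + 0.30×17 + 0.16×15 + 0.10×4 = 17.4000
Strategy II: R₀ = 0.73×0 + 0.42×0 + 0.30×0 + 0.20×29 + 0.11×27 = 8.7700
Strategy III: R₀ = 0.74×0 + 0.54×0 + 0.30×0 + 0.16×35 + 0.08×6 = 6.0800
Highest R₀: strategy I with 17.4000.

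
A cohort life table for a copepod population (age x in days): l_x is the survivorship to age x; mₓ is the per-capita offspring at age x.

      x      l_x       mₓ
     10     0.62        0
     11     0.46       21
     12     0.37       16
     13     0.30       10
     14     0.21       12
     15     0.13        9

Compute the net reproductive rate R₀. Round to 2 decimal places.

R₀ = Σ l_x mₓ:
  age 10: 0.62 × 0 = 0.0000
  age 11: 0.46 × 21 = 9.6600
  age 12: 0.37 × 16 = 5.9200
  age 13: 0.30 × 10 = 3.0000
  age 14: 0.21 × 12 = 2.5200
  age 15: 0.13 × 9 = 1.1700
R₀ = 0.0000 + 9.6600 + 5.9200 + 3.0000 + 2.5200 + 1.1700 = 22.2700

22.27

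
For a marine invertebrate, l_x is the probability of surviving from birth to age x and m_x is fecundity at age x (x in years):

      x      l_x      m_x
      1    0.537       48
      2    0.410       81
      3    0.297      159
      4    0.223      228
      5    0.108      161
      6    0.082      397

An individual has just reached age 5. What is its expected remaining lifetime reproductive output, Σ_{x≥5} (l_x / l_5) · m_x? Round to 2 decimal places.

462.43

l_5 = 0.108. Conditional survival from age 5 to x is l_x / l_5.
  x=5: (0.108/0.108) × 161 = 161.0000
  x=6: (0.082/0.108) × 397 = 301.4259
Sum = 161.0000 + 301.4259 = 462.4259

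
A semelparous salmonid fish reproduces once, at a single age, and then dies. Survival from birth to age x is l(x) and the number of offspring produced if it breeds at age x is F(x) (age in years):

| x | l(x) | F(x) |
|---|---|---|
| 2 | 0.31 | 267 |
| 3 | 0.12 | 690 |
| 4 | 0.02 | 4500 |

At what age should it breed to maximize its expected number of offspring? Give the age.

4

Expected offspring if breeding at age x = l(x) × F(x):
  age 2: 0.31 × 267 = 82.770
  age 3: 0.12 × 690 = 82.800
  age 4: 0.02 × 4500 = 90.000
Maximum at age 4 (90.000).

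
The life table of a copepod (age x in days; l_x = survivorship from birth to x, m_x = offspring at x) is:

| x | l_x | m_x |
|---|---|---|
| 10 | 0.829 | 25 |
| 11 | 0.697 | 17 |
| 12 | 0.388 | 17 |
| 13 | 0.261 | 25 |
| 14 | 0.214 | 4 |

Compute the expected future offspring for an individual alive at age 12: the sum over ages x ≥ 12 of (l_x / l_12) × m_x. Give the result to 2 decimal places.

l_12 = 0.388. Conditional survival from age 12 to x is l_x / l_12.
  x=12: (0.388/0.388) × 17 = 17.0000
  x=13: (0.261/0.388) × 25 = 16.8170
  x=14: (0.214/0.388) × 4 = 2.2062
Sum = 17.0000 + 16.8170 + 2.2062 = 36.0232

36.02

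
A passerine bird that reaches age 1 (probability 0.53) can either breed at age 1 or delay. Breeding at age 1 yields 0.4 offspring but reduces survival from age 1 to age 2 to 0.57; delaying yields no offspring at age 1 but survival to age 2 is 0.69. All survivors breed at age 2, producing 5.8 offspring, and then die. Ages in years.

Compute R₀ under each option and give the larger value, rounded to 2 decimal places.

breed at age 1: R₀ = 0.53 × (0.4 + 0.57 × 5.8) = 0.53 × 3.7060 = 1.9642
delay to age 2: R₀ = 0.53 × (0.69 × 5.8) = 0.53 × 4.0020 = 2.1211
Higher: delay to age 2 (2.1211).

2.12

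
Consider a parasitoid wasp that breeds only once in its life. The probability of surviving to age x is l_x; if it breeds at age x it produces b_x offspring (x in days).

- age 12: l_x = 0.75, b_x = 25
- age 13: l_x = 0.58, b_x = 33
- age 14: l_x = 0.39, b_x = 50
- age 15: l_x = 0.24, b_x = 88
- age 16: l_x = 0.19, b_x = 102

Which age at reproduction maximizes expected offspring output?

15

Expected offspring if breeding at age x = l_x × b_x:
  age 12: 0.75 × 25 = 18.750
  age 13: 0.58 × 33 = 19.140
  age 14: 0.39 × 50 = 19.500
  age 15: 0.24 × 88 = 21.120
  age 16: 0.19 × 102 = 19.380
Maximum at age 15 (21.120).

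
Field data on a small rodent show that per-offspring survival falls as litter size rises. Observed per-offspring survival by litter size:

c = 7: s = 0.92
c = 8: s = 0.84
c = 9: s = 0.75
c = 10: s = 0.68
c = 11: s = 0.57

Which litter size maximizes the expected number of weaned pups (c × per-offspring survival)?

Expected weaned pups = c × s(c):
  c=7: 7 × 0.92 = 6.440
  c=8: 8 × 0.84 = 6.720
  c=9: 9 × 0.75 = 6.750
  c=10: 10 × 0.68 = 6.800
  c=11: 11 × 0.57 = 6.270
Maximum at c = 10 (6.800 weaned pups).

10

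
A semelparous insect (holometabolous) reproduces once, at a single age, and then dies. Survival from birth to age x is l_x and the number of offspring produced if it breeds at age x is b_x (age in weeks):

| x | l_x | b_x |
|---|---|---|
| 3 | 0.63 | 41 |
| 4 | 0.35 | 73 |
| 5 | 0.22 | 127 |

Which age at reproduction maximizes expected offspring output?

5

Expected offspring if breeding at age x = l_x × b_x:
  age 3: 0.63 × 41 = 25.830
  age 4: 0.35 × 73 = 25.550
  age 5: 0.22 × 127 = 27.940
Maximum at age 5 (27.940).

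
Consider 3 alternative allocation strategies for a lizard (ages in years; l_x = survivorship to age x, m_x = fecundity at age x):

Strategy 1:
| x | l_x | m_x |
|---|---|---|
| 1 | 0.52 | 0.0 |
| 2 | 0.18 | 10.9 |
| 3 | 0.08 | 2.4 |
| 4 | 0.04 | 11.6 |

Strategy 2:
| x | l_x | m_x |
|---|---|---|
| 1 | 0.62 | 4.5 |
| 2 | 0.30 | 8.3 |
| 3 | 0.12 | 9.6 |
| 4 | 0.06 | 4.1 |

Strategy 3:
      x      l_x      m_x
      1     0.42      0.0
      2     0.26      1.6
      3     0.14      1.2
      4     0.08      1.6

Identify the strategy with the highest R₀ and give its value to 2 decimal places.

Strategy 1: R₀ = 0.52×0.0 + 0.18×10.9 + 0.08×2.4 + 0.04×11.6 = 2.6180
Strategy 2: R₀ = 0.62×4.5 + 0.30×8.3 + 0.12×9.6 + 0.06×4.1 = 6.6780
Strategy 3: R₀ = 0.42×0.0 + 0.26×1.6 + 0.14×1.2 + 0.08×1.6 = 0.7120
Highest R₀: strategy 2 with 6.6780.

6.68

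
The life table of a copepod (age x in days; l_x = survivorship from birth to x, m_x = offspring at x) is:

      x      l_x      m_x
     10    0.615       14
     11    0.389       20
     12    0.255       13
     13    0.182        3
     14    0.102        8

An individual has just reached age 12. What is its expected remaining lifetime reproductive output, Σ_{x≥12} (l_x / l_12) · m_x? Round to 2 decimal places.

18.34

l_12 = 0.255. Conditional survival from age 12 to x is l_x / l_12.
  x=12: (0.255/0.255) × 13 = 13.0000
  x=13: (0.182/0.255) × 3 = 2.1412
  x=14: (0.102/0.255) × 8 = 3.2000
Sum = 13.0000 + 2.1412 + 3.2000 = 18.3412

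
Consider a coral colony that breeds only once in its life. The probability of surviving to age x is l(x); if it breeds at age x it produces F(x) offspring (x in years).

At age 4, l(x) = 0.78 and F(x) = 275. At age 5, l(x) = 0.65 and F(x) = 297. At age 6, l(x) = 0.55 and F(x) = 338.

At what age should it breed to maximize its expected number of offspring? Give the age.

Expected offspring if breeding at age x = l(x) × F(x):
  age 4: 0.78 × 275 = 214.500
  age 5: 0.65 × 297 = 193.050
  age 6: 0.55 × 338 = 185.900
Maximum at age 4 (214.500).

4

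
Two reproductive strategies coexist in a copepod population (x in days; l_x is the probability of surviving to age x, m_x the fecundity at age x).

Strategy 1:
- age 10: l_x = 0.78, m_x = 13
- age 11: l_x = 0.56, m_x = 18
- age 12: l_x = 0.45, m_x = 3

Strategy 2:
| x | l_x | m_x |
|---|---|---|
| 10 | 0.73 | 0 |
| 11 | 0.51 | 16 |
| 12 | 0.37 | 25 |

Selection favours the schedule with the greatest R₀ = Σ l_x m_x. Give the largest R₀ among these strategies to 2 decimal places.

Strategy 1: R₀ = 0.78×13 + 0.56×18 + 0.45×3 = 21.5700
Strategy 2: R₀ = 0.73×0 + 0.51×16 + 0.37×25 = 17.4100
Highest R₀: strategy 1 with 21.5700.

21.57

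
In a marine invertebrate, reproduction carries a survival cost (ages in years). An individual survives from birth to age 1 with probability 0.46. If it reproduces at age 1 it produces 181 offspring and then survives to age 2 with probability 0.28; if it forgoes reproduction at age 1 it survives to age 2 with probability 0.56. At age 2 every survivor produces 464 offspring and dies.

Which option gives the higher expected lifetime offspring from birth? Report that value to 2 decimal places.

143.02

breed at age 1: R₀ = 0.46 × (181 + 0.28 × 464) = 0.46 × 310.9200 = 143.0232
delay to age 2: R₀ = 0.46 × (0.56 × 464) = 0.46 × 259.8400 = 119.5264
Higher: breed at age 1 (143.0232).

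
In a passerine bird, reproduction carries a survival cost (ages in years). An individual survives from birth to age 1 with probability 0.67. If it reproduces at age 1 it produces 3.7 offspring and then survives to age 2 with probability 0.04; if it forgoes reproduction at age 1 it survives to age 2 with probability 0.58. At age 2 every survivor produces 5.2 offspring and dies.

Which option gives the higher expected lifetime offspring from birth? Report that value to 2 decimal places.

2.62

breed at age 1: R₀ = 0.67 × (3.7 + 0.04 × 5.2) = 0.67 × 3.9080 = 2.6184
delay to age 2: R₀ = 0.67 × (0.58 × 5.2) = 0.67 × 3.0160 = 2.0207
Higher: breed at age 1 (2.6184).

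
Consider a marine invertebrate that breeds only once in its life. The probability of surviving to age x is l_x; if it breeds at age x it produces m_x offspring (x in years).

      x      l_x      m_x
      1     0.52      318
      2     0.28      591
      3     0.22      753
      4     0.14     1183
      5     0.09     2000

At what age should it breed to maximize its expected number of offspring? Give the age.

5

Expected offspring if breeding at age x = l_x × m_x:
  age 1: 0.52 × 318 = 165.360
  age 2: 0.28 × 591 = 165.480
  age 3: 0.22 × 753 = 165.660
  age 4: 0.14 × 1183 = 165.620
  age 5: 0.09 × 2000 = 180.000
Maximum at age 5 (180.000).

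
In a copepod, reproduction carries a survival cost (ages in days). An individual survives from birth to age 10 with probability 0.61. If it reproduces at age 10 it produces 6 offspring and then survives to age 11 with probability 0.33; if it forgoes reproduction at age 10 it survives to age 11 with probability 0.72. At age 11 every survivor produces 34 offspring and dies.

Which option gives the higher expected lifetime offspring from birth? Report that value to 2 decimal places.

14.93

breed at age 10: R₀ = 0.61 × (6 + 0.33 × 34) = 0.61 × 17.2200 = 10.5042
delay to age 11: R₀ = 0.61 × (0.72 × 34) = 0.61 × 24.4800 = 14.9328
Higher: delay to age 11 (14.9328).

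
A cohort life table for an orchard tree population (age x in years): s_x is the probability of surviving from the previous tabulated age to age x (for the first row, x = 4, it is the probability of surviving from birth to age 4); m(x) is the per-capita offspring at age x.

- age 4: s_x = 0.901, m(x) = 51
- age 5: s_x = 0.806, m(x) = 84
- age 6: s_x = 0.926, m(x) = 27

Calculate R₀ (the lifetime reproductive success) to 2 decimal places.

Survivorship from birth: l_x = s_4·s_5·…·s_x.
  l_4 = 0.90100
  l_5 = 0.72621
  l_6 = 0.67247
R₀ = Σ l_x m(x):
  age 4: 0.90100 × 51 = 45.9510
  age 5: 0.72621 × 84 = 61.0016
  age 6: 0.67247 × 27 = 18.1567
R₀ = 45.9510 + 61.0016 + 18.1567 = 125.1093

125.11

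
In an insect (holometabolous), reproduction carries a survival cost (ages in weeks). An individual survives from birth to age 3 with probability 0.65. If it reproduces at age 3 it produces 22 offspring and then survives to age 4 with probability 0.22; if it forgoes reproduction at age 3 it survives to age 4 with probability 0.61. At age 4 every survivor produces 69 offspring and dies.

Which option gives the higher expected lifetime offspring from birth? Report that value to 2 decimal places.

27.36

breed at age 3: R₀ = 0.65 × (22 + 0.22 × 69) = 0.65 × 37.1800 = 24.1670
delay to age 4: R₀ = 0.65 × (0.61 × 69) = 0.65 × 42.0900 = 27.3585
Higher: delay to age 4 (27.3585).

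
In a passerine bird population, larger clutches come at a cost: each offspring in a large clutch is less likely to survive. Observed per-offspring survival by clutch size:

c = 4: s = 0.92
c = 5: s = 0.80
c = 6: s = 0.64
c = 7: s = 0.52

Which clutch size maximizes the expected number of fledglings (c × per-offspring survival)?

Expected fledglings = c × s(c):
  c=4: 4 × 0.92 = 3.680
  c=5: 5 × 0.80 = 4.000
  c=6: 6 × 0.64 = 3.840
  c=7: 7 × 0.52 = 3.640
Maximum at c = 5 (4.000 fledglings).

5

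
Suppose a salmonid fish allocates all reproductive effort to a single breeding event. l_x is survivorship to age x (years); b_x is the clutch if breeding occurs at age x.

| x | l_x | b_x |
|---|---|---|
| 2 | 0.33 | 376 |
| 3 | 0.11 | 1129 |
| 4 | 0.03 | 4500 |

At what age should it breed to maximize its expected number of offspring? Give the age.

Expected offspring if breeding at age x = l_x × b_x:
  age 2: 0.33 × 376 = 124.080
  age 3: 0.11 × 1129 = 124.190
  age 4: 0.03 × 4500 = 135.000
Maximum at age 4 (135.000).

4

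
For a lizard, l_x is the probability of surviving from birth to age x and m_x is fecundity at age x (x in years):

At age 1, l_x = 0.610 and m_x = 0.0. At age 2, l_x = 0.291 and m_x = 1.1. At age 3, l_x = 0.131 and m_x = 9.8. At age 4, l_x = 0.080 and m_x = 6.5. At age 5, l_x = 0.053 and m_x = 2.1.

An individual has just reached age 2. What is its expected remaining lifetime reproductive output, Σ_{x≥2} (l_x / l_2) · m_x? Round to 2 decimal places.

7.68

l_2 = 0.291. Conditional survival from age 2 to x is l_x / l_2.
  x=2: (0.291/0.291) × 1.1 = 1.1000
  x=3: (0.131/0.291) × 9.8 = 4.4117
  x=4: (0.080/0.291) × 6.5 = 1.7869
  x=5: (0.053/0.291) × 2.1 = 0.3825
Sum = 1.1000 + 4.4117 + 1.7869 + 0.3825 = 7.6811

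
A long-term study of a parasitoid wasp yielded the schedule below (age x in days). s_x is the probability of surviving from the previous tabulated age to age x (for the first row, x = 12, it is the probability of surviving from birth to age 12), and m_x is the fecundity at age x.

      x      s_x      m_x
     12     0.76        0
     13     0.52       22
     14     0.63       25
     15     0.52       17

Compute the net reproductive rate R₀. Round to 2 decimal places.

17.12

Survivorship from birth: l_x = s_12·s_13·…·s_x.
  l_12 = 0.76000
  l_13 = 0.39520
  l_14 = 0.24898
  l_15 = 0.12947
R₀ = Σ l_x m_x:
  age 12: 0.76000 × 0 = 0.0000
  age 13: 0.39520 × 22 = 8.6944
  age 14: 0.24898 × 25 = 6.2245
  age 15: 0.12947 × 17 = 2.2010
R₀ = 0.0000 + 8.6944 + 6.2245 + 2.2010 = 17.1199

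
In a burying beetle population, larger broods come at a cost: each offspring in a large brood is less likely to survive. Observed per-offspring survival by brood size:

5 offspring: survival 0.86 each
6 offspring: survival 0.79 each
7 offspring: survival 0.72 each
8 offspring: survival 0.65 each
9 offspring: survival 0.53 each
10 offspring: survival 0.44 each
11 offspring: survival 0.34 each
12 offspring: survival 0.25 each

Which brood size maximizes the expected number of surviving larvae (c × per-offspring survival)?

8

Expected surviving larvae = c × s(c):
  c=5: 5 × 0.86 = 4.300
  c=6: 6 × 0.79 = 4.740
  c=7: 7 × 0.72 = 5.040
  c=8: 8 × 0.65 = 5.200
  c=9: 9 × 0.53 = 4.770
  c=10: 10 × 0.44 = 4.400
  c=11: 11 × 0.34 = 3.740
  c=12: 12 × 0.25 = 3.000
Maximum at c = 8 (5.200 surviving larvae).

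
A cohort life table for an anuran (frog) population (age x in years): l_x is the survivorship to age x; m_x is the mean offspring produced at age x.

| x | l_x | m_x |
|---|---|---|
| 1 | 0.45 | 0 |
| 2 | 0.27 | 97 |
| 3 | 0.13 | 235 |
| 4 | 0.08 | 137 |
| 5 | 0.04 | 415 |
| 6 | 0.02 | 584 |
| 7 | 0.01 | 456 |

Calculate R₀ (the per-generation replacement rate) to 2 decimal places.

R₀ = Σ l_x m_x:
  age 1: 0.45 × 0 = 0.0000
  age 2: 0.27 × 97 = 26.1900
  age 3: 0.13 × 235 = 30.5500
  age 4: 0.08 × 137 = 10.9600
  age 5: 0.04 × 415 = 16.6000
  age 6: 0.02 × 584 = 11.6800
  age 7: 0.01 × 456 = 4.5600
R₀ = 0.0000 + 26.1900 + 30.5500 + 10.9600 + 16.6000 + 11.6800 + 4.5600 = 100.5400

100.54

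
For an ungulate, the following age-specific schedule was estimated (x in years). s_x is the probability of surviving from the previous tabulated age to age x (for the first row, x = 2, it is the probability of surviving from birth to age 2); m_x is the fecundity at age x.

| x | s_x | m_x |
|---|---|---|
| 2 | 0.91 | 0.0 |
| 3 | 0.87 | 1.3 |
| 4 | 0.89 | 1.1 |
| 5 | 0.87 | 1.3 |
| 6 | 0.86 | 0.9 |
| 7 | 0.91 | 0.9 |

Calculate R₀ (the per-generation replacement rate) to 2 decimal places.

Survivorship from birth: l_x = s_2·s_3·…·s_x.
  l_2 = 0.91000
  l_3 = 0.79170
  l_4 = 0.70461
  l_5 = 0.61301
  l_6 = 0.52719
  l_7 = 0.47974
R₀ = Σ l_x m_x:
  age 2: 0.91000 × 0.0 = 0.0000
  age 3: 0.79170 × 1.3 = 1.0292
  age 4: 0.70461 × 1.1 = 0.7751
  age 5: 0.61301 × 1.3 = 0.7969
  age 6: 0.52719 × 0.9 = 0.4745
  age 7: 0.47974 × 0.9 = 0.4318
R₀ = 0.0000 + 1.0292 + 0.7751 + 0.7969 + 0.4745 + 0.4318 = 3.5074

3.51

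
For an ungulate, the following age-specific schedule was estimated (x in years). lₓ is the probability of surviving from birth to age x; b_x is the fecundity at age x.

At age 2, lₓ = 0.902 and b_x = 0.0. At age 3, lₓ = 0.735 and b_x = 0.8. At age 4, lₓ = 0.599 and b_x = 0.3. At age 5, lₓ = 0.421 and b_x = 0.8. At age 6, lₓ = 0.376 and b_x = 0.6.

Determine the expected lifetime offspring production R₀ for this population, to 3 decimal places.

1.330

R₀ = Σ lₓ b_x:
  age 2: 0.902 × 0.0 = 0.0000
  age 3: 0.735 × 0.8 = 0.5880
  age 4: 0.599 × 0.3 = 0.1797
  age 5: 0.421 × 0.8 = 0.3368
  age 6: 0.376 × 0.6 = 0.2256
R₀ = 0.0000 + 0.5880 + 0.1797 + 0.3368 + 0.2256 = 1.3301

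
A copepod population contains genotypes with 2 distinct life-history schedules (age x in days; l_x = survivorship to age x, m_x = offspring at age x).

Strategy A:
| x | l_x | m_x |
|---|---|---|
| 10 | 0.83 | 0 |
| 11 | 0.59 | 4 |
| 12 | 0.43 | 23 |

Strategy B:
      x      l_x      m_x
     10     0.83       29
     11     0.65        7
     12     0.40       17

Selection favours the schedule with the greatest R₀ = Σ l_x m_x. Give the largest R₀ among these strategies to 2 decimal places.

35.42

Strategy A: R₀ = 0.83×0 + 0.59×4 + 0.43×23 = 12.2500
Strategy B: R₀ = 0.83×29 + 0.65×7 + 0.40×17 = 35.4200
Highest R₀: strategy B with 35.4200.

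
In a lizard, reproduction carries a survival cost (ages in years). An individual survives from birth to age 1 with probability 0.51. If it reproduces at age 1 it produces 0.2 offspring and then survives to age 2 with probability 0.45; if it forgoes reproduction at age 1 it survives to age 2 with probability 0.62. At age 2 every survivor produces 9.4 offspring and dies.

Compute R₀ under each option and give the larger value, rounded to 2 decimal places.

2.97

breed at age 1: R₀ = 0.51 × (0.2 + 0.45 × 9.4) = 0.51 × 4.4300 = 2.2593
delay to age 2: R₀ = 0.51 × (0.62 × 9.4) = 0.51 × 5.8280 = 2.9723
Higher: delay to age 2 (2.9723).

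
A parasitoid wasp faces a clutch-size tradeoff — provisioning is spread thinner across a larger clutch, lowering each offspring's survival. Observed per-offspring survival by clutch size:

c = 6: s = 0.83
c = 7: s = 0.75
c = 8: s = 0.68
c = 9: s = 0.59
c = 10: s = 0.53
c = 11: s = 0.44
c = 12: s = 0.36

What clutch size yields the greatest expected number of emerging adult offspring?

8

Expected emerging adult offspring = c × s(c):
  c=6: 6 × 0.83 = 4.980
  c=7: 7 × 0.75 = 5.250
  c=8: 8 × 0.68 = 5.440
  c=9: 9 × 0.59 = 5.310
  c=10: 10 × 0.53 = 5.300
  c=11: 11 × 0.44 = 4.840
  c=12: 12 × 0.36 = 4.320
Maximum at c = 8 (5.440 emerging adult offspring).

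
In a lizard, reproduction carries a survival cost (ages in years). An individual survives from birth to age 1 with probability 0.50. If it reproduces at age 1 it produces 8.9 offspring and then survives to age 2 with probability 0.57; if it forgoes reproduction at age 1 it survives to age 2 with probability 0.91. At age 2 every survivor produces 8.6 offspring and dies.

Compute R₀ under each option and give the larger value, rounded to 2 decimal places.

breed at age 1: R₀ = 0.50 × (8.9 + 0.57 × 8.6) = 0.50 × 13.8020 = 6.9010
delay to age 2: R₀ = 0.50 × (0.91 × 8.6) = 0.50 × 7.8260 = 3.9130
Higher: breed at age 1 (6.9010).

6.90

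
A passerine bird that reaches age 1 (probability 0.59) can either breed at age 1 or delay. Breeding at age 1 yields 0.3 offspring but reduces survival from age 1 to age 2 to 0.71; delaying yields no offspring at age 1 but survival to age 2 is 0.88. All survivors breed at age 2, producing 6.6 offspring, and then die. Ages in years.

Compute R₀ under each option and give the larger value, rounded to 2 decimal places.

breed at age 1: R₀ = 0.59 × (0.3 + 0.71 × 6.6) = 0.59 × 4.9860 = 2.9417
delay to age 2: R₀ = 0.59 × (0.88 × 6.6) = 0.59 × 5.8080 = 3.4267
Higher: delay to age 2 (3.4267).

3.43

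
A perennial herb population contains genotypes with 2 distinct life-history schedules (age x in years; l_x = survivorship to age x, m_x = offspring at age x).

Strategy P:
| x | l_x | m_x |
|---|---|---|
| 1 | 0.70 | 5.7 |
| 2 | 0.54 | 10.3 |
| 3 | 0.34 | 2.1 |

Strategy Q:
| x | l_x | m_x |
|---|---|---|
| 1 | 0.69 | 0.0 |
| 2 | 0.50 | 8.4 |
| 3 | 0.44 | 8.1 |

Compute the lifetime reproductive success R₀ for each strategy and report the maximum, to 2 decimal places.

Strategy P: R₀ = 0.70×5.7 + 0.54×10.3 + 0.34×2.1 = 10.2660
Strategy Q: R₀ = 0.69×0.0 + 0.50×8.4 + 0.44×8.1 = 7.7640
Highest R₀: strategy P with 10.2660.

10.27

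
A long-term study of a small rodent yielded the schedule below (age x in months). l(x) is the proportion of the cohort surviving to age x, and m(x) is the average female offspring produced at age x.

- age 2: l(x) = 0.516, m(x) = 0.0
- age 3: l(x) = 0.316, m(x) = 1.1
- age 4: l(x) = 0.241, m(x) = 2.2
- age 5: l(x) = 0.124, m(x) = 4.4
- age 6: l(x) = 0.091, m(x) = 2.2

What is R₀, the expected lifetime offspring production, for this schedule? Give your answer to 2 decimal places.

1.62

R₀ = Σ l(x) m(x):
  age 2: 0.516 × 0.0 = 0.0000
  age 3: 0.316 × 1.1 = 0.3476
  age 4: 0.241 × 2.2 = 0.5302
  age 5: 0.124 × 4.4 = 0.5456
  age 6: 0.091 × 2.2 = 0.2002
R₀ = 0.0000 + 0.3476 + 0.5302 + 0.5456 + 0.2002 = 1.6236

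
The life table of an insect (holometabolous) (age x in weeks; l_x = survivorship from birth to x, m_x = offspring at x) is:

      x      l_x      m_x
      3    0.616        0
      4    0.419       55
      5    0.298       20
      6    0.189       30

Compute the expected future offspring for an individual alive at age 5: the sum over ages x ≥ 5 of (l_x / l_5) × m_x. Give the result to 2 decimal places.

l_5 = 0.298. Conditional survival from age 5 to x is l_x / l_5.
  x=5: (0.298/0.298) × 20 = 20.0000
  x=6: (0.189/0.298) × 30 = 19.0268
Sum = 20.0000 + 19.0268 = 39.0268

39.03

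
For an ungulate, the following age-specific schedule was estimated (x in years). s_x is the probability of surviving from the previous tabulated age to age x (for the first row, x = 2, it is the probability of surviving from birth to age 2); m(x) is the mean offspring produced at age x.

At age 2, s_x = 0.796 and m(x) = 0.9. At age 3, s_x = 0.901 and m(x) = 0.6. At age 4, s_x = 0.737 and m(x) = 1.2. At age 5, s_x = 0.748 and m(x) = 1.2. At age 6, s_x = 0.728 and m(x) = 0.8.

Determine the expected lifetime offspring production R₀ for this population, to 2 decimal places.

2.49

Survivorship from birth: l_x = s_2·s_3·…·s_x.
  l_2 = 0.79600
  l_3 = 0.71720
  l_4 = 0.52857
  l_5 = 0.39537
  l_6 = 0.28783
R₀ = Σ l_x m(x):
  age 2: 0.79600 × 0.9 = 0.7164
  age 3: 0.71720 × 0.6 = 0.4303
  age 4: 0.52857 × 1.2 = 0.6343
  age 5: 0.39537 × 1.2 = 0.4744
  age 6: 0.28783 × 0.8 = 0.2303
R₀ = 0.7164 + 0.4303 + 0.6343 + 0.4744 + 0.2303 = 2.4857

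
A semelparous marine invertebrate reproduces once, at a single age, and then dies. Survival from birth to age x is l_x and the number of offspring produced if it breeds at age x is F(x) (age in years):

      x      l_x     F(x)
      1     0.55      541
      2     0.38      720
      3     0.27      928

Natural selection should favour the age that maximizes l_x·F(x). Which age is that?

Expected offspring if breeding at age x = l_x × F(x):
  age 1: 0.55 × 541 = 297.550
  age 2: 0.38 × 720 = 273.600
  age 3: 0.27 × 928 = 250.560
Maximum at age 1 (297.550).

1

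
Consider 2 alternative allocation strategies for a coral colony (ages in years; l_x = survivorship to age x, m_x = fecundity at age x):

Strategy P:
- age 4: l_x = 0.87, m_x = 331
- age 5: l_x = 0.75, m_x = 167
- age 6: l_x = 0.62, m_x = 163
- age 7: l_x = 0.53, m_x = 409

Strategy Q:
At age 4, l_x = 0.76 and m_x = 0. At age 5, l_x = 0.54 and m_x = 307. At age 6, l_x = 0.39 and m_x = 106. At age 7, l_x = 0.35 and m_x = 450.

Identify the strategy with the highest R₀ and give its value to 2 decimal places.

Strategy P: R₀ = 0.87×331 + 0.75×167 + 0.62×163 + 0.53×409 = 731.0500
Strategy Q: R₀ = 0.76×0 + 0.54×307 + 0.39×106 + 0.35×450 = 364.6200
Highest R₀: strategy P with 731.0500.

731.05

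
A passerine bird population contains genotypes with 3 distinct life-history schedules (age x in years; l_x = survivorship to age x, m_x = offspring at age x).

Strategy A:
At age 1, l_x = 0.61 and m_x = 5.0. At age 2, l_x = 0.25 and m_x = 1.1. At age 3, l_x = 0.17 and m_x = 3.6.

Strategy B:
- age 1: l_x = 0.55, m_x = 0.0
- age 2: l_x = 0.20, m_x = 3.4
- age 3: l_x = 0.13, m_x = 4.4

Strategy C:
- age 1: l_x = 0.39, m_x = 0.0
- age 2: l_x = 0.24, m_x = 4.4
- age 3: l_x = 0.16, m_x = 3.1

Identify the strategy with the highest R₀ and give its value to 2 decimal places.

Strategy A: R₀ = 0.61×5.0 + 0.25×1.1 + 0.17×3.6 = 3.9370
Strategy B: R₀ = 0.55×0.0 + 0.20×3.4 + 0.13×4.4 = 1.2520
Strategy C: R₀ = 0.39×0.0 + 0.24×4.4 + 0.16×3.1 = 1.5520
Highest R₀: strategy A with 3.9370.

3.94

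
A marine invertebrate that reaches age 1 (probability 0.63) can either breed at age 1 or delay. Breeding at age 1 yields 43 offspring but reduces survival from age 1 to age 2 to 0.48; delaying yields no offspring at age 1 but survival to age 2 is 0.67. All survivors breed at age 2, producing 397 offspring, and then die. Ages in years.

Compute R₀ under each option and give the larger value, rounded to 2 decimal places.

167.57

breed at age 1: R₀ = 0.63 × (43 + 0.48 × 397) = 0.63 × 233.5600 = 147.1428
delay to age 2: R₀ = 0.63 × (0.67 × 397) = 0.63 × 265.9900 = 167.5737
Higher: delay to age 2 (167.5737).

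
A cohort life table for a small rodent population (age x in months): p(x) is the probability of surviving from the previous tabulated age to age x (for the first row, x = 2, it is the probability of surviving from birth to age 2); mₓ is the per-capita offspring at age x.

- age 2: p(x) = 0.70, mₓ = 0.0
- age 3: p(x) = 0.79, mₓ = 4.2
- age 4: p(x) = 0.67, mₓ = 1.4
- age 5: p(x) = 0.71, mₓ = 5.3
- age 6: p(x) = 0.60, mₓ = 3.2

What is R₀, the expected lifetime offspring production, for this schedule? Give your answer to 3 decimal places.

Survivorship from birth: l_x = p_2·p_3·…·p_x.
  l_2 = 0.70000
  l_3 = 0.55300
  l_4 = 0.37051
  l_5 = 0.26306
  l_6 = 0.15784
R₀ = Σ l_x mₓ:
  age 2: 0.70000 × 0.0 = 0.0000
  age 3: 0.55300 × 4.2 = 2.3226
  age 4: 0.37051 × 1.4 = 0.5187
  age 5: 0.26306 × 5.3 = 1.3942
  age 6: 0.15784 × 3.2 = 0.5051
R₀ = 0.0000 + 2.3226 + 0.5187 + 1.3942 + 0.5051 = 4.7406

4.741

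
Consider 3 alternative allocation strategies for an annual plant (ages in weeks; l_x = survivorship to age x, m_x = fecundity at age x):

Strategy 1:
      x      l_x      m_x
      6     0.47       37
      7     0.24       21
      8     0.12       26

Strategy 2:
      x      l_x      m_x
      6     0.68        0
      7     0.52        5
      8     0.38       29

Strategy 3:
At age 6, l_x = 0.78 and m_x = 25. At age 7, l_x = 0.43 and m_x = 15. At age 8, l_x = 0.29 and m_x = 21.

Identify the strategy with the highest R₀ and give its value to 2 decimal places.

32.04

Strategy 1: R₀ = 0.47×37 + 0.24×21 + 0.12×26 = 25.5500
Strategy 2: R₀ = 0.68×0 + 0.52×5 + 0.38×29 = 13.6200
Strategy 3: R₀ = 0.78×25 + 0.43×15 + 0.29×21 = 32.0400
Highest R₀: strategy 3 with 32.0400.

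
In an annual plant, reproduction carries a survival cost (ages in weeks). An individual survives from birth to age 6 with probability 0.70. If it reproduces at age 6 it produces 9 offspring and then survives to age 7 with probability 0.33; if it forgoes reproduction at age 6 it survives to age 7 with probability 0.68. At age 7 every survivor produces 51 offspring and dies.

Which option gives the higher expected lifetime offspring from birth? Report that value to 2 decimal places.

24.28

breed at age 6: R₀ = 0.70 × (9 + 0.33 × 51) = 0.70 × 25.8300 = 18.0810
delay to age 7: R₀ = 0.70 × (0.68 × 51) = 0.70 × 34.6800 = 24.2760
Higher: delay to age 7 (24.2760).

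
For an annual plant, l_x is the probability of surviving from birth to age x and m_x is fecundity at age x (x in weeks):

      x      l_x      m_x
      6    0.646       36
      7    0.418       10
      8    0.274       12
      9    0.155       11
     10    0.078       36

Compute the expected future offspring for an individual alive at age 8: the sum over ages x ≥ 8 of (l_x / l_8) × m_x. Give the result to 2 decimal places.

28.47

l_8 = 0.274. Conditional survival from age 8 to x is l_x / l_8.
  x=8: (0.274/0.274) × 12 = 12.0000
  x=9: (0.155/0.274) × 11 = 6.2226
  x=10: (0.078/0.274) × 36 = 10.2482
Sum = 12.0000 + 6.2226 + 10.2482 = 28.4708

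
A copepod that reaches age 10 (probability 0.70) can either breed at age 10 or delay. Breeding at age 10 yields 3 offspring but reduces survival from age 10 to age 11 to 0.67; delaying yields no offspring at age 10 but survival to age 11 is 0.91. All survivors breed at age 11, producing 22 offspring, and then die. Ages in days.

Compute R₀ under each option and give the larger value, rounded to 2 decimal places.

14.01

breed at age 10: R₀ = 0.70 × (3 + 0.67 × 22) = 0.70 × 17.7400 = 12.4180
delay to age 11: R₀ = 0.70 × (0.91 × 22) = 0.70 × 20.0200 = 14.0140
Higher: delay to age 11 (14.0140).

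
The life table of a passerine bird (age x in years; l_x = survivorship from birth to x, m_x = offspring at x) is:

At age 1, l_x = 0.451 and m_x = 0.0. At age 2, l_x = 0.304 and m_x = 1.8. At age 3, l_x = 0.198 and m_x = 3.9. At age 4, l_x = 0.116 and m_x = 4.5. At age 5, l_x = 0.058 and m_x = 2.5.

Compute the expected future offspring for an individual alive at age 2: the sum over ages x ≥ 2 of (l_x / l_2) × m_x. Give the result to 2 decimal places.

l_2 = 0.304. Conditional survival from age 2 to x is l_x / l_2.
  x=2: (0.304/0.304) × 1.8 = 1.8000
  x=3: (0.198/0.304) × 3.9 = 2.5401
  x=4: (0.116/0.304) × 4.5 = 1.7171
  x=5: (0.058/0.304) × 2.5 = 0.4770
Sum = 1.8000 + 2.5401 + 1.7171 + 0.4770 = 6.5342

6.53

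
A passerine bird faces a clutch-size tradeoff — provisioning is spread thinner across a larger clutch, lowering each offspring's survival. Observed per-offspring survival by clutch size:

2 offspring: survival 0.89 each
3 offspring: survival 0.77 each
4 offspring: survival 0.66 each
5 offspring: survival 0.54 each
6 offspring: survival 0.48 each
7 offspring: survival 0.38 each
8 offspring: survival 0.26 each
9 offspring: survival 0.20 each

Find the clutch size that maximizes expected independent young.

Expected independent young = c × s(c):
  c=2: 2 × 0.89 = 1.780
  c=3: 3 × 0.77 = 2.310
  c=4: 4 × 0.66 = 2.640
  c=5: 5 × 0.54 = 2.700
  c=6: 6 × 0.48 = 2.880
  c=7: 7 × 0.38 = 2.660
  c=8: 8 × 0.26 = 2.080
  c=9: 9 × 0.20 = 1.800
Maximum at c = 6 (2.880 independent young).

6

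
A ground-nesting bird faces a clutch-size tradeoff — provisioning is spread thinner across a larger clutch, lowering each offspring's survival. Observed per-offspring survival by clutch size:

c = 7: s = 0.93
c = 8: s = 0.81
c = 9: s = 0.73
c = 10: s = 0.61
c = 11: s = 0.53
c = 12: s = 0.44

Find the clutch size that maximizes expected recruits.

Expected recruits = c × s(c):
  c=7: 7 × 0.93 = 6.510
  c=8: 8 × 0.81 = 6.480
  c=9: 9 × 0.73 = 6.570
  c=10: 10 × 0.61 = 6.100
  c=11: 11 × 0.53 = 5.830
  c=12: 12 × 0.44 = 5.280
Maximum at c = 9 (6.570 recruits).

9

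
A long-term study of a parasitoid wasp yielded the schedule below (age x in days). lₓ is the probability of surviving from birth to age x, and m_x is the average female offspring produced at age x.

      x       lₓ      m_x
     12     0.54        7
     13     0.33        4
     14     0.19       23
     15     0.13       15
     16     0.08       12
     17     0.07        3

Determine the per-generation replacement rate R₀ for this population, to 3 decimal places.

12.590

R₀ = Σ lₓ m_x:
  age 12: 0.54 × 7 = 3.7800
  age 13: 0.33 × 4 = 1.3200
  age 14: 0.19 × 23 = 4.3700
  age 15: 0.13 × 15 = 1.9500
  age 16: 0.08 × 12 = 0.9600
  age 17: 0.07 × 3 = 0.2100
R₀ = 3.7800 + 1.3200 + 4.3700 + 1.9500 + 0.9600 + 0.2100 = 12.5900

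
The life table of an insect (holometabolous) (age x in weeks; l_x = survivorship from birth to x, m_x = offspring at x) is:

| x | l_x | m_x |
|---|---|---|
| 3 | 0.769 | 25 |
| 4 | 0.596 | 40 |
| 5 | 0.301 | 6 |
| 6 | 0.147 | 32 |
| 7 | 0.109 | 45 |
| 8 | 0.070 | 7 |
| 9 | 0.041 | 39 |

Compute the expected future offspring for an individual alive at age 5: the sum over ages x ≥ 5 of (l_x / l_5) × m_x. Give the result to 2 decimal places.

l_5 = 0.301. Conditional survival from age 5 to x is l_x / l_5.
  x=5: (0.301/0.301) × 6 = 6.0000
  x=6: (0.147/0.301) × 32 = 15.6279
  x=7: (0.109/0.301) × 45 = 16.2957
  x=8: (0.070/0.301) × 7 = 1.6279
  x=9: (0.041/0.301) × 39 = 5.3123
Sum = 6.0000 + 15.6279 + 16.2957 + 1.6279 + 5.3123 = 44.8638

44.86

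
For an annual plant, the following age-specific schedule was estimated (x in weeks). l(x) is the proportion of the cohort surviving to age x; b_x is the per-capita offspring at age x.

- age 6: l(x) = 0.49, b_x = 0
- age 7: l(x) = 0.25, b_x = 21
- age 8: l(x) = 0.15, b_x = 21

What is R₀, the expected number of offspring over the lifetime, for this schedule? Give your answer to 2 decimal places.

8.40

R₀ = Σ l(x) b_x:
  age 6: 0.49 × 0 = 0.0000
  age 7: 0.25 × 21 = 5.2500
  age 8: 0.15 × 21 = 3.1500
R₀ = 0.0000 + 5.2500 + 3.1500 = 8.4000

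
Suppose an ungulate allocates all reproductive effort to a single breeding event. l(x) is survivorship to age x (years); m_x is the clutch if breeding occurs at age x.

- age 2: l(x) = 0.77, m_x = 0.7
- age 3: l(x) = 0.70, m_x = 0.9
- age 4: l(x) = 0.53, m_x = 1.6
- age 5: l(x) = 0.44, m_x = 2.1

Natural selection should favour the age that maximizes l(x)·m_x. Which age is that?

5

Expected offspring if breeding at age x = l(x) × m_x:
  age 2: 0.77 × 0.7 = 0.539
  age 3: 0.70 × 0.9 = 0.630
  age 4: 0.53 × 1.6 = 0.848
  age 5: 0.44 × 2.1 = 0.924
Maximum at age 5 (0.924).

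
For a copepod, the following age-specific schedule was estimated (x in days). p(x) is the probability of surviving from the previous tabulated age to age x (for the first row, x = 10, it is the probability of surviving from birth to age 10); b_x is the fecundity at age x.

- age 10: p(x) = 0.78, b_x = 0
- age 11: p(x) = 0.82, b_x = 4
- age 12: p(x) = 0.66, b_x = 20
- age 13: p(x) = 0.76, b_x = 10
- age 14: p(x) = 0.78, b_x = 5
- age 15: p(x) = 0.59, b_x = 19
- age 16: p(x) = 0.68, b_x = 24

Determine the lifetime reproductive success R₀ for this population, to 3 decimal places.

20.675

Survivorship from birth: l_x = p_10·p_11·…·p_x.
  l_10 = 0.78000
  l_11 = 0.63960
  l_12 = 0.42214
  l_13 = 0.32082
  l_14 = 0.25024
  l_15 = 0.14764
  l_16 = 0.10040
R₀ = Σ l_x b_x:
  age 10: 0.78000 × 0 = 0.0000
  age 11: 0.63960 × 4 = 2.5584
  age 12: 0.42214 × 20 = 8.4428
  age 13: 0.32082 × 10 = 3.2082
  age 14: 0.25024 × 5 = 1.2512
  age 15: 0.14764 × 19 = 2.8052
  age 16: 0.10040 × 24 = 2.4096
R₀ = 0.0000 + 2.5584 + 8.4428 + 3.2082 + 1.2512 + 2.8052 + 2.4096 = 20.6754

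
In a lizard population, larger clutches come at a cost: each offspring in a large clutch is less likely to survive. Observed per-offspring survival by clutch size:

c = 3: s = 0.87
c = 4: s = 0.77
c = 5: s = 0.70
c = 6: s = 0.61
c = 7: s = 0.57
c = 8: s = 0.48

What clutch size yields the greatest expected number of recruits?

Expected recruits = c × s(c):
  c=3: 3 × 0.87 = 2.610
  c=4: 4 × 0.77 = 3.080
  c=5: 5 × 0.70 = 3.500
  c=6: 6 × 0.61 = 3.660
  c=7: 7 × 0.57 = 3.990
  c=8: 8 × 0.48 = 3.840
Maximum at c = 7 (3.990 recruits).

7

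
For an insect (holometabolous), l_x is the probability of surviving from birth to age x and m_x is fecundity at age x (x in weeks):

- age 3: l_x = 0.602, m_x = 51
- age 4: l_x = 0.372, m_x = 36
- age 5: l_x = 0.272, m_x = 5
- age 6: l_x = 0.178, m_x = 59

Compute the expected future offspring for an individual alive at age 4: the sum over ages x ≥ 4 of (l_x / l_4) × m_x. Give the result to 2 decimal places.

l_4 = 0.372. Conditional survival from age 4 to x is l_x / l_4.
  x=4: (0.372/0.372) × 36 = 36.0000
  x=5: (0.272/0.372) × 5 = 3.6559
  x=6: (0.178/0.372) × 59 = 28.2312
Sum = 36.0000 + 3.6559 + 28.2312 = 67.8871

67.89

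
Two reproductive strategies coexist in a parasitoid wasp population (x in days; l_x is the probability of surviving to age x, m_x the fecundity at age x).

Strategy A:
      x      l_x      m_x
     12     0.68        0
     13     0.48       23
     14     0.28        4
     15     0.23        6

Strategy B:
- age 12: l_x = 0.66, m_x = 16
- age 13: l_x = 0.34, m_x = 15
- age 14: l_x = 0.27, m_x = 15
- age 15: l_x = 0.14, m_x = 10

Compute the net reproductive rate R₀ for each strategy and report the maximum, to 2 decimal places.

Strategy A: R₀ = 0.68×0 + 0.48×23 + 0.28×4 + 0.23×6 = 13.5400
Strategy B: R₀ = 0.66×16 + 0.34×15 + 0.27×15 + 0.14×10 = 21.1100
Highest R₀: strategy B with 21.1100.

21.11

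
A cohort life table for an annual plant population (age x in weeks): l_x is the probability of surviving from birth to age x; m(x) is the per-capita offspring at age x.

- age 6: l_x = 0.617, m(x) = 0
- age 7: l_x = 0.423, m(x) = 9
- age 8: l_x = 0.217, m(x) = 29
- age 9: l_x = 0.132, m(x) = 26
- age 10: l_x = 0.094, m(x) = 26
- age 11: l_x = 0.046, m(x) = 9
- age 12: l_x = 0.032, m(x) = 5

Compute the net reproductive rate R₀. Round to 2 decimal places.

16.55

R₀ = Σ l_x m(x):
  age 6: 0.617 × 0 = 0.0000
  age 7: 0.423 × 9 = 3.8070
  age 8: 0.217 × 29 = 6.2930
  age 9: 0.132 × 26 = 3.4320
  age 10: 0.094 × 26 = 2.4440
  age 11: 0.046 × 9 = 0.4140
  age 12: 0.032 × 5 = 0.1600
R₀ = 0.0000 + 3.8070 + 6.2930 + 3.4320 + 2.4440 + 0.4140 + 0.1600 = 16.5500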